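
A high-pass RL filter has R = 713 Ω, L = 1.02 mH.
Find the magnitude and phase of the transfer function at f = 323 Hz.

Step 1 — Angular frequency: ω = 2π·323 = 2029 rad/s.
Step 2 — Transfer function: H(jω) = jωL/(R + jωL).
Step 3 — Numerator jωL = j·2.07; denominator R + jωL = 713 + j2.07.
Step 4 — H = 8.429e-06 + j0.002903.
Step 5 — Magnitude: |H| = 0.002903 (-50.7 dB); phase: φ = 89.8°.

|H| = 0.002903 (-50.7 dB), φ = 89.8°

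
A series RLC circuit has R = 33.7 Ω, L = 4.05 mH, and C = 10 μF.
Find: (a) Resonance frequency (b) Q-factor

Step 1 — Resonance condition Im(Z)=0 gives ω₀ = 1/√(LC).
Step 2 — ω₀ = 1/√(0.00405·1e-05) = 4969 rad/s.
Step 3 — f₀ = ω₀/(2π) = 790.8 Hz.
Step 4 — Series Q: Q = ω₀L/R = 4969·0.00405/33.7 = 0.5972.

(a) f₀ = 790.8 Hz  (b) Q = 0.5972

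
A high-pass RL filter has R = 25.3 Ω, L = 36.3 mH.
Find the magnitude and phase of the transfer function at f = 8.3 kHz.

Step 1 — Angular frequency: ω = 2π·8300 = 5.215e+04 rad/s.
Step 2 — Transfer function: H(jω) = jωL/(R + jωL).
Step 3 — Numerator jωL = j·1893; denominator R + jωL = 25.3 + j1893.
Step 4 — H = 0.9998 + j0.01336.
Step 5 — Magnitude: |H| = 0.9999 (-0.0 dB); phase: φ = 0.8°.

|H| = 0.9999 (-0.0 dB), φ = 0.8°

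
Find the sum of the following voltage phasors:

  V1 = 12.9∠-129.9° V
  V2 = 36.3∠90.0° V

Step 1 — Convert each phasor to rectangular form:
  V1 = 12.9·(cos(-129.9°) + j·sin(-129.9°)) = -8.275 - j9.896 V
  V2 = 36.3·(cos(90.0°) + j·sin(90.0°)) = 0 + j36.3 V
Step 2 — Sum components: V_total = -8.275 + j26.4 V.
Step 3 — Convert to polar: |V_total| = 27.67 V, ∠V_total = 107.4°.

V_total = 27.67∠107.4° V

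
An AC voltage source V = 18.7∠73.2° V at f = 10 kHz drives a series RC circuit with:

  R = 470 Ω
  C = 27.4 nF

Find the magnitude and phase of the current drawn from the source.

Step 1 — Angular frequency: ω = 2π·f = 2π·1e+04 = 6.283e+04 rad/s.
Step 2 — Component impedances:
  R: Z = R = 470 Ω
  C: Z = 1/(jωC) = -j/(ω·C) = 0 - j580.9 Ω
Step 3 — Series combination: Z_total = R + C = 470 - j580.9 Ω = 747.2∠-51.0° Ω.
Step 4 — Source phasor: V = 18.7∠73.2° V = 5.405 + j17.9 V.
Step 5 — Ohm's law: I = V / Z_total = (5.405 + j17.9) / (470 - j580.9) = -0.01408 + j0.02069 A.
Step 6 — Convert to polar: |I| = 0.02503 A, ∠I = 124.2°.

I = 0.02503∠124.2° A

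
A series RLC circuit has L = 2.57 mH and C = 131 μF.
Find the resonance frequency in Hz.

Step 1 — Resonance condition Im(Z)=0 gives ω₀ = 1/√(LC).
Step 2 — ω₀ = 1/√(0.00257·0.000131) = 1723 rad/s.
Step 3 — f₀ = ω₀/(2π) = 274.3 Hz.

f₀ = 274.3 Hz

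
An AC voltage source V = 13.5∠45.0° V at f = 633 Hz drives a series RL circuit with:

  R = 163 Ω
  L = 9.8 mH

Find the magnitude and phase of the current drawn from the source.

Step 1 — Angular frequency: ω = 2π·f = 2π·633 = 3977 rad/s.
Step 2 — Component impedances:
  R: Z = R = 163 Ω
  L: Z = jωL = j·3977·0.0098 = 0 + j38.98 Ω
Step 3 — Series combination: Z_total = R + L = 163 + j38.98 Ω = 167.6∠13.4° Ω.
Step 4 — Source phasor: V = 13.5∠45.0° V = 9.546 + j9.546 V.
Step 5 — Ohm's law: I = V / Z_total = (9.546 + j9.546) / (163 + j38.98) = 0.06864 + j0.04215 A.
Step 6 — Convert to polar: |I| = 0.08055 A, ∠I = 31.6°.

I = 0.08055∠31.6° A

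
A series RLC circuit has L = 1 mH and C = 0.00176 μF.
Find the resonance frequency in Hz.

Step 1 — Resonance condition Im(Z)=0 gives ω₀ = 1/√(LC).
Step 2 — ω₀ = 1/√(0.001·1.76e-09) = 7.538e+05 rad/s.
Step 3 — f₀ = ω₀/(2π) = 1.2e+05 Hz.

f₀ = 1.2e+05 Hz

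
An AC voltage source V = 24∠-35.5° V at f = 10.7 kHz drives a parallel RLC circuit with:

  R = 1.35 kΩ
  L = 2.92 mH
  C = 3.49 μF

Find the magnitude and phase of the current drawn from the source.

Step 1 — Angular frequency: ω = 2π·f = 2π·1.07e+04 = 6.723e+04 rad/s.
Step 2 — Component impedances:
  R: Z = R = 1350 Ω
  L: Z = jωL = j·6.723e+04·0.00292 = 0 + j196.3 Ω
  C: Z = 1/(jωC) = -j/(ω·C) = 0 - j4.262 Ω
Step 3 — Parallel combination: 1/Z_total = 1/R + 1/L + 1/C; Z_total = 0.01406 - j4.357 Ω = 4.357∠-89.8° Ω.
Step 4 — Source phasor: V = 24∠-35.5° V = 19.54 - j13.94 V.
Step 5 — Ohm's law: I = V / Z_total = (19.54 - j13.94) / (0.01406 - j4.357) = 3.214 + j4.475 A.
Step 6 — Convert to polar: |I| = 5.509 A, ∠I = 54.3°.

I = 5.509∠54.3° A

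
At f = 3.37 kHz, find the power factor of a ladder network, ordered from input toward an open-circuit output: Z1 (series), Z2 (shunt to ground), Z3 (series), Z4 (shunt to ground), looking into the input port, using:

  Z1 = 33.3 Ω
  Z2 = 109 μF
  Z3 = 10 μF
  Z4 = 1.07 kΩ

Step 1 — Angular frequency: ω = 2π·f = 2π·3370 = 2.117e+04 rad/s.
Step 2 — Component impedances:
  Z1: Z = R = 33.3 Ω
  Z2: Z = 1/(jωC) = -j/(ω·C) = 0 - j0.4333 Ω
  Z3: Z = 1/(jωC) = -j/(ω·C) = 0 - j4.723 Ω
  Z4: Z = R = 1070 Ω
Step 3 — Ladder network (open output): work backward from the far end, alternating series and parallel combinations. Z_in = 33.3 - j0.4333 Ω = 33.3∠-0.7° Ω.
Step 4 — Power factor: PF = cos(φ) = Re(Z)/|Z| = 33.3/33.303 = 0.9999.
Step 5 — Type: Im(Z) = -0.4333 ⇒ leading (phase φ = -0.7°).

PF = 0.9999 (leading, φ = -0.7°)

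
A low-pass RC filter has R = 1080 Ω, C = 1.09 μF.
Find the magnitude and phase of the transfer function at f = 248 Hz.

Step 1 — Angular frequency: ω = 2π·248 = 1558 rad/s.
Step 2 — Transfer function: H(jω) = 1/(1 + jωRC).
Step 3 — Denominator: 1 + jωRC = 1 + j·1558·1080·1.09e-06 = 1 + j1.834.
Step 4 — H = 0.2291 - j0.4203.
Step 5 — Magnitude: |H| = 0.4786 (-6.4 dB); phase: φ = -61.4°.

|H| = 0.4786 (-6.4 dB), φ = -61.4°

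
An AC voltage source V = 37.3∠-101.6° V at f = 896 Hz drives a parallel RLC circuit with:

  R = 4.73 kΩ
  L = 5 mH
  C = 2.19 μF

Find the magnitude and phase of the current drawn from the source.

Step 1 — Angular frequency: ω = 2π·f = 2π·896 = 5630 rad/s.
Step 2 — Component impedances:
  R: Z = R = 4730 Ω
  L: Z = jωL = j·5630·0.005 = 0 + j28.15 Ω
  C: Z = 1/(jωC) = -j/(ω·C) = 0 - j81.11 Ω
Step 3 — Parallel combination: 1/Z_total = 1/R + 1/L + 1/C; Z_total = 0.3929 + j43.11 Ω = 43.11∠89.5° Ω.
Step 4 — Source phasor: V = 37.3∠-101.6° V = -7.5 - j36.54 V.
Step 5 — Ohm's law: I = V / Z_total = (-7.5 - j36.54) / (0.3929 + j43.11) = -0.8491 + j0.1663 A.
Step 6 — Convert to polar: |I| = 0.8653 A, ∠I = 168.9°.

I = 0.8653∠168.9° A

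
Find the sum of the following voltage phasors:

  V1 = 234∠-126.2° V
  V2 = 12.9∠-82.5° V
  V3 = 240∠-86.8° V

Step 1 — Convert each phasor to rectangular form:
  V1 = 234·(cos(-126.2°) + j·sin(-126.2°)) = -138.2 - j188.8 V
  V2 = 12.9·(cos(-82.5°) + j·sin(-82.5°)) = 1.684 - j12.79 V
  V3 = 240·(cos(-86.8°) + j·sin(-86.8°)) = 13.4 - j239.6 V
Step 2 — Sum components: V_total = -123.1 - j441.2 V.
Step 3 — Convert to polar: |V_total| = 458.1 V, ∠V_total = -105.6°.

V_total = 458.1∠-105.6° V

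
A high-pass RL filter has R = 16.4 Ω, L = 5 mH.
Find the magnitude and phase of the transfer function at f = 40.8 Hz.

Step 1 — Angular frequency: ω = 2π·40.8 = 256.4 rad/s.
Step 2 — Transfer function: H(jω) = jωL/(R + jωL).
Step 3 — Numerator jωL = j·1.282; denominator R + jωL = 16.4 + j1.282.
Step 4 — H = 0.006071 + j0.07768.
Step 5 — Magnitude: |H| = 0.07792 (-22.2 dB); phase: φ = 85.5°.

|H| = 0.07792 (-22.2 dB), φ = 85.5°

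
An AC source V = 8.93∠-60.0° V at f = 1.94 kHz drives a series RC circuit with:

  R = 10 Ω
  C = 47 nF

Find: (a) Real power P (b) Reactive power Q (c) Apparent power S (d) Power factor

Step 1 — Angular frequency: ω = 2π·f = 2π·1940 = 1.219e+04 rad/s.
Step 2 — Component impedances:
  R: Z = R = 10 Ω
  C: Z = 1/(jωC) = -j/(ω·C) = 0 - j1746 Ω
Step 3 — Series combination: Z_total = R + C = 10 - j1746 Ω = 1746∠-89.7° Ω.
Step 4 — Source phasor: V = 8.93∠-60.0° V = 4.465 - j7.734 V.
Step 5 — Current: I = V / Z = 0.004445 + j0.002533 A = 0.005116∠29.7° A.
Step 6 — Complex power: S = V·I* = 0.0002617 - j0.04568 VA.
Step 7 — Real power: P = Re(S) = 0.0002617 W.
Step 8 — Reactive power: Q = Im(S) = -0.04568 VAR.
Step 9 — Apparent power: |S| = 0.04569 VA.
Step 10 — Power factor: PF = P/|S| = 0.005729 (leading).

(a) P = 0.0002617 W  (b) Q = -0.04568 VAR  (c) S = 0.04569 VA  (d) PF = 0.005729 (leading)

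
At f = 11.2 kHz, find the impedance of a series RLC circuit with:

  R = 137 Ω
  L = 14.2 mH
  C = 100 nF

Step 1 — Angular frequency: ω = 2π·f = 2π·1.12e+04 = 7.037e+04 rad/s.
Step 2 — Component impedances:
  R: Z = R = 137 Ω
  L: Z = jωL = j·7.037e+04·0.0142 = 0 + j999.3 Ω
  C: Z = 1/(jωC) = -j/(ω·C) = 0 - j142.1 Ω
Step 3 — Series combination: Z_total = R + L + C = 137 + j857.2 Ω = 868.1∠80.9° Ω.

Z = 137 + j857.2 Ω = 868.1∠80.9° Ω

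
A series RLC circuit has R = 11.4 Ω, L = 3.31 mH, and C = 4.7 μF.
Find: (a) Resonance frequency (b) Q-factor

Step 1 — Resonance condition Im(Z)=0 gives ω₀ = 1/√(LC).
Step 2 — ω₀ = 1/√(0.00331·4.7e-06) = 8017 rad/s.
Step 3 — f₀ = ω₀/(2π) = 1276 Hz.
Step 4 — Series Q: Q = ω₀L/R = 8017·0.00331/11.4 = 2.328.

(a) f₀ = 1276 Hz  (b) Q = 2.328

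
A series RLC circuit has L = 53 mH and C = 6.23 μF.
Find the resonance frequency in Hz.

Step 1 — Resonance condition Im(Z)=0 gives ω₀ = 1/√(LC).
Step 2 — ω₀ = 1/√(0.053·6.23e-06) = 1740 rad/s.
Step 3 — f₀ = ω₀/(2π) = 277 Hz.

f₀ = 277 Hz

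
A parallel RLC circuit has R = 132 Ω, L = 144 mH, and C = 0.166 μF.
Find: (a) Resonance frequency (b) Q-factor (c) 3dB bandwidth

Step 1 — Resonance: ω₀ = 1/√(LC) = 1/√(0.144·1.66e-07) = 6468 rad/s.
Step 2 — f₀ = ω₀/(2π) = 1029 Hz.
Step 3 — Parallel Q: Q = R/(ω₀L) = 132/(6468·0.144) = 0.1417.
Step 4 — Bandwidth: Δω = ω₀/Q = 4.564e+04 rad/s; BW = Δω/(2π) = 7263 Hz.

(a) f₀ = 1029 Hz  (b) Q = 0.1417  (c) BW = 7263 Hz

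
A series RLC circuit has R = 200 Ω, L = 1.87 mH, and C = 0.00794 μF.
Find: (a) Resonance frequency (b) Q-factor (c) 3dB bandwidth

Step 1 — Resonance: ω₀ = 1/√(LC) = 1/√(0.00187·7.94e-09) = 2.595e+05 rad/s.
Step 2 — f₀ = ω₀/(2π) = 4.13e+04 Hz.
Step 3 — Series Q: Q = ω₀L/R = 2.595e+05·0.00187/200 = 2.427.
Step 4 — Bandwidth: Δω = ω₀/Q = 1.07e+05 rad/s; BW = Δω/(2π) = 1.702e+04 Hz.

(a) f₀ = 4.13e+04 Hz  (b) Q = 2.427  (c) BW = 1.702e+04 Hz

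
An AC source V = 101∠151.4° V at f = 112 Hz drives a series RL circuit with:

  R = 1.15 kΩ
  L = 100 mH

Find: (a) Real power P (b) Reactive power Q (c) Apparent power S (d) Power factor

Step 1 — Angular frequency: ω = 2π·f = 2π·112 = 703.7 rad/s.
Step 2 — Component impedances:
  R: Z = R = 1150 Ω
  L: Z = jωL = j·703.7·0.1 = 0 + j70.37 Ω
Step 3 — Series combination: Z_total = R + L = 1150 + j70.37 Ω = 1152∠3.5° Ω.
Step 4 — Source phasor: V = 101∠151.4° V = -88.68 + j48.35 V.
Step 5 — Current: I = V / Z = -0.07426 + j0.04659 A = 0.08766∠147.9° A.
Step 6 — Complex power: S = V·I* = 8.837 + j0.5408 VA.
Step 7 — Real power: P = Re(S) = 8.837 W.
Step 8 — Reactive power: Q = Im(S) = 0.5408 VAR.
Step 9 — Apparent power: |S| = 8.854 VA.
Step 10 — Power factor: PF = P/|S| = 0.9981 (lagging).

(a) P = 8.837 W  (b) Q = 0.5408 VAR  (c) S = 8.854 VA  (d) PF = 0.9981 (lagging)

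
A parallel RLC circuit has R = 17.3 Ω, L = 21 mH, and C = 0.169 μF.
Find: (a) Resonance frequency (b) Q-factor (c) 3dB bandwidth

Step 1 — Resonance: ω₀ = 1/√(LC) = 1/√(0.021·1.69e-07) = 1.679e+04 rad/s.
Step 2 — f₀ = ω₀/(2π) = 2672 Hz.
Step 3 — Parallel Q: Q = R/(ω₀L) = 17.3/(1.679e+04·0.021) = 0.04908.
Step 4 — Bandwidth: Δω = ω₀/Q = 3.42e+05 rad/s; BW = Δω/(2π) = 5.444e+04 Hz.

(a) f₀ = 2672 Hz  (b) Q = 0.04908  (c) BW = 5.444e+04 Hz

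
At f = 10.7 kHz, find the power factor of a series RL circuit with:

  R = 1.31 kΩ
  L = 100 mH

Step 1 — Angular frequency: ω = 2π·f = 2π·1.07e+04 = 6.723e+04 rad/s.
Step 2 — Component impedances:
  R: Z = R = 1310 Ω
  L: Z = jωL = j·6.723e+04·0.1 = 0 + j6723 Ω
Step 3 — Series combination: Z_total = R + L = 1310 + j6723 Ω = 6849∠79.0° Ω.
Step 4 — Power factor: PF = cos(φ) = Re(Z)/|Z| = 1310/6849 = 0.1913.
Step 5 — Type: Im(Z) = 6723 ⇒ lagging (phase φ = 79.0°).

PF = 0.1913 (lagging, φ = 79.0°)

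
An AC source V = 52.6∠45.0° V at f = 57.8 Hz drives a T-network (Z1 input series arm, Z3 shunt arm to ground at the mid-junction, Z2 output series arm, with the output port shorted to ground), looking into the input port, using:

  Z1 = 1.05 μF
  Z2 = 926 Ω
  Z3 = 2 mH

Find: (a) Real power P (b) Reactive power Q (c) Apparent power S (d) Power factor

Step 1 — Angular frequency: ω = 2π·f = 2π·57.8 = 363.2 rad/s.
Step 2 — Component impedances:
  Z1: Z = 1/(jωC) = -j/(ω·C) = 0 - j2622 Ω
  Z2: Z = R = 926 Ω
  Z3: Z = jωL = j·363.2·0.002 = 0 + j0.7263 Ω
Step 3 — With the output port shorted to ground, the output series arm Z2 runs from the junction to ground; the shunt arm Z3 also runs from the junction to ground. They appear in parallel: Z3 || Z2 = 0.0005697 + j0.7263 Ω.
Step 4 — Series with input arm Z1: Z_in = Z1 + (Z3 || Z2) = 0.0005697 - j2622 Ω = 2622∠-90.0° Ω.
Step 5 — Source phasor: V = 52.6∠45.0° V = 37.19 + j37.19 V.
Step 6 — Current: I = V / Z = -0.01419 + j0.01419 A = 0.02006∠135.0° A.
Step 7 — Complex power: S = V·I* = 2.293e-07 - j1.055 VA.
Step 8 — Real power: P = Re(S) = 2.293e-07 W.
Step 9 — Reactive power: Q = Im(S) = -1.055 VAR.
Step 10 — Apparent power: |S| = 1.055 VA.
Step 11 — Power factor: PF = P/|S| = 2.173e-07 (leading).

(a) P = 2.293e-07 W  (b) Q = -1.055 VAR  (c) S = 1.055 VA  (d) PF = 2.173e-07 (leading)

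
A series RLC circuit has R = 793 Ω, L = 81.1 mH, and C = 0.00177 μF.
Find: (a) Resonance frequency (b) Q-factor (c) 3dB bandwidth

Step 1 — Resonance: ω₀ = 1/√(LC) = 1/√(0.0811·1.77e-09) = 8.346e+04 rad/s.
Step 2 — f₀ = ω₀/(2π) = 1.328e+04 Hz.
Step 3 — Series Q: Q = ω₀L/R = 8.346e+04·0.0811/793 = 8.536.
Step 4 — Bandwidth: Δω = ω₀/Q = 9778 rad/s; BW = Δω/(2π) = 1556 Hz.

(a) f₀ = 1.328e+04 Hz  (b) Q = 8.536  (c) BW = 1556 Hz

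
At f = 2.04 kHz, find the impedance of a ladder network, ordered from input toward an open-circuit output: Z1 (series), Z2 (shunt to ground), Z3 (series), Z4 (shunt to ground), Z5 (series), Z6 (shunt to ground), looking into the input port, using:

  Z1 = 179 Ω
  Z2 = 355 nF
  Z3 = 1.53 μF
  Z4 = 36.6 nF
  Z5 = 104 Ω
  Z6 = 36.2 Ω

Step 1 — Angular frequency: ω = 2π·f = 2π·2040 = 1.282e+04 rad/s.
Step 2 — Component impedances:
  Z1: Z = R = 179 Ω
  Z2: Z = 1/(jωC) = -j/(ω·C) = 0 - j219.8 Ω
  Z3: Z = 1/(jωC) = -j/(ω·C) = 0 - j50.99 Ω
  Z4: Z = 1/(jωC) = -j/(ω·C) = 0 - j2132 Ω
  Z5: Z = R = 104 Ω
  Z6: Z = R = 36.2 Ω
Step 3 — Ladder network (open output): work backward from the far end, alternating series and parallel combinations. Z_in = 247.9 - j81.6 Ω = 261∠-18.2° Ω.

Z = 247.9 - j81.6 Ω = 261∠-18.2° Ω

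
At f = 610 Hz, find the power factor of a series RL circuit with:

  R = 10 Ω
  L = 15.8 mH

Step 1 — Angular frequency: ω = 2π·f = 2π·610 = 3833 rad/s.
Step 2 — Component impedances:
  R: Z = R = 10 Ω
  L: Z = jωL = j·3833·0.0158 = 0 + j60.56 Ω
Step 3 — Series combination: Z_total = R + L = 10 + j60.56 Ω = 61.38∠80.6° Ω.
Step 4 — Power factor: PF = cos(φ) = Re(Z)/|Z| = 10/61.38 = 0.1629.
Step 5 — Type: Im(Z) = 60.56 ⇒ lagging (phase φ = 80.6°).

PF = 0.1629 (lagging, φ = 80.6°)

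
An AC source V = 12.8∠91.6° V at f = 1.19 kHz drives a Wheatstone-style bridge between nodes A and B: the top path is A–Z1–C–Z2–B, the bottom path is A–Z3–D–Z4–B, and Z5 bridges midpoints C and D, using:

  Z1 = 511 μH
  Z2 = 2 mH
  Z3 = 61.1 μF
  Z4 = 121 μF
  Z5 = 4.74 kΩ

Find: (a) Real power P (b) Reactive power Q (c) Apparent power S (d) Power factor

Step 1 — Angular frequency: ω = 2π·f = 2π·1190 = 7477 rad/s.
Step 2 — Component impedances:
  Z1: Z = jωL = j·7477·0.000511 = 0 + j3.821 Ω
  Z2: Z = jωL = j·7477·0.002 = 0 + j14.95 Ω
  Z3: Z = 1/(jωC) = -j/(ω·C) = 0 - j2.189 Ω
  Z4: Z = 1/(jωC) = -j/(ω·C) = 0 - j1.105 Ω
  Z5: Z = R = 4740 Ω
Step 3 — Bridge requires nodal analysis (the Z5 bridge couples midpoints C and D, so the two paths cannot be reduced to a simple series/parallel combination). Setting node B to ground and injecting 1 A at node A, the 3-node admittance system at A, C, D solves to V_A = Z_AB = 0.0007156 - j3.995 Ω = 3.995∠-90.0° Ω.
Step 4 — Source phasor: V = 12.8∠91.6° V = -0.3574 + j12.8 V.
Step 5 — Current: I = V / Z = -3.203 - j0.08888 A = 3.204∠-178.4° A.
Step 6 — Complex power: S = V·I* = 0.007345 - j41.01 VA.
Step 7 — Real power: P = Re(S) = 0.007345 W.
Step 8 — Reactive power: Q = Im(S) = -41.01 VAR.
Step 9 — Apparent power: |S| = 41.01 VA.
Step 10 — Power factor: PF = P/|S| = 0.0001791 (leading).

(a) P = 0.007345 W  (b) Q = -41.01 VAR  (c) S = 41.01 VA  (d) PF = 0.0001791 (leading)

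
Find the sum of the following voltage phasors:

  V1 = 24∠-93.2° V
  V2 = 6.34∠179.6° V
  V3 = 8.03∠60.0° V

Step 1 — Convert each phasor to rectangular form:
  V1 = 24·(cos(-93.2°) + j·sin(-93.2°)) = -1.34 - j23.96 V
  V2 = 6.34·(cos(179.6°) + j·sin(179.6°)) = -6.34 + j0.04426 V
  V3 = 8.03·(cos(60.0°) + j·sin(60.0°)) = 4.015 + j6.954 V
Step 2 — Sum components: V_total = -3.665 - j16.96 V.
Step 3 — Convert to polar: |V_total| = 17.36 V, ∠V_total = -102.2°.

V_total = 17.36∠-102.2° V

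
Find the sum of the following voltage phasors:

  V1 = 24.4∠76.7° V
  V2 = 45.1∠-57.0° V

Step 1 — Convert each phasor to rectangular form:
  V1 = 24.4·(cos(76.7°) + j·sin(76.7°)) = 5.613 + j23.75 V
  V2 = 45.1·(cos(-57.0°) + j·sin(-57.0°)) = 24.56 - j37.82 V
Step 2 — Sum components: V_total = 30.18 - j14.08 V.
Step 3 — Convert to polar: |V_total| = 33.3 V, ∠V_total = -25.0°.

V_total = 33.3∠-25.0° V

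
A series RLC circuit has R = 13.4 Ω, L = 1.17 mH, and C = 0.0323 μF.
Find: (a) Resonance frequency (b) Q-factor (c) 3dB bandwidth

Step 1 — Resonance: ω₀ = 1/√(LC) = 1/√(0.00117·3.23e-08) = 1.627e+05 rad/s.
Step 2 — f₀ = ω₀/(2π) = 2.589e+04 Hz.
Step 3 — Series Q: Q = ω₀L/R = 1.627e+05·0.00117/13.4 = 14.2.
Step 4 — Bandwidth: Δω = ω₀/Q = 1.145e+04 rad/s; BW = Δω/(2π) = 1823 Hz.

(a) f₀ = 2.589e+04 Hz  (b) Q = 14.2  (c) BW = 1823 Hz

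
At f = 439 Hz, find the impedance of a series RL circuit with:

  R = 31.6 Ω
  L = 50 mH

Step 1 — Angular frequency: ω = 2π·f = 2π·439 = 2758 rad/s.
Step 2 — Component impedances:
  R: Z = R = 31.6 Ω
  L: Z = jωL = j·2758·0.05 = 0 + j137.9 Ω
Step 3 — Series combination: Z_total = R + L = 31.6 + j137.9 Ω = 141.5∠77.1° Ω.

Z = 31.6 + j137.9 Ω = 141.5∠77.1° Ω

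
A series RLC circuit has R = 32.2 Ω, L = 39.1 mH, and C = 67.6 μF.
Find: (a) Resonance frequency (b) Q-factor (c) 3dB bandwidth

Step 1 — Resonance condition Im(Z)=0 gives ω₀ = 1/√(LC).
Step 2 — ω₀ = 1/√(0.0391·6.76e-05) = 615.1 rad/s.
Step 3 — f₀ = ω₀/(2π) = 97.89 Hz.
Step 4 — Series Q: Q = ω₀L/R = 615.1·0.0391/32.2 = 0.7469.
Step 5 — 3dB bandwidth: Δω = ω₀/Q = 823.5 rad/s; BW = Δω/(2π) = 131.1 Hz.

(a) f₀ = 97.89 Hz  (b) Q = 0.7469  (c) BW = 131.1 Hz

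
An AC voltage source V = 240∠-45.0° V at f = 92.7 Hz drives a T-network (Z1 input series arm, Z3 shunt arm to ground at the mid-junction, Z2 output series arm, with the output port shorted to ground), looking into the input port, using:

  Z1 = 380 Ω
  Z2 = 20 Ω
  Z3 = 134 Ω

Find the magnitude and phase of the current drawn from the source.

Step 1 — Angular frequency: ω = 2π·f = 2π·92.7 = 582.5 rad/s.
Step 2 — Component impedances:
  Z1: Z = R = 380 Ω
  Z2: Z = R = 20 Ω
  Z3: Z = R = 134 Ω
Step 3 — With the output port shorted to ground, the output series arm Z2 runs from the junction to ground; the shunt arm Z3 also runs from the junction to ground. They appear in parallel: Z3 || Z2 = 17.4 Ω.
Step 4 — Series with input arm Z1: Z_in = Z1 + (Z3 || Z2) = 397.4 Ω = 397.4∠0.0° Ω.
Step 5 — Source phasor: V = 240∠-45.0° V = 169.7 - j169.7 V.
Step 6 — Ohm's law: I = V / Z_total = (169.7 - j169.7) / (397.4) = 0.427 - j0.427 A.
Step 7 — Convert to polar: |I| = 0.6039 A, ∠I = -45.0°.

I = 0.6039∠-45.0° A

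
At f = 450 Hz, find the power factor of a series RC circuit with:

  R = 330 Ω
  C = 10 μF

Step 1 — Angular frequency: ω = 2π·f = 2π·450 = 2827 rad/s.
Step 2 — Component impedances:
  R: Z = R = 330 Ω
  C: Z = 1/(jωC) = -j/(ω·C) = 0 - j35.37 Ω
Step 3 — Series combination: Z_total = R + C = 330 - j35.37 Ω = 331.9∠-6.1° Ω.
Step 4 — Power factor: PF = cos(φ) = Re(Z)/|Z| = 330/331.9 = 0.9943.
Step 5 — Type: Im(Z) = -35.37 ⇒ leading (phase φ = -6.1°).

PF = 0.9943 (leading, φ = -6.1°)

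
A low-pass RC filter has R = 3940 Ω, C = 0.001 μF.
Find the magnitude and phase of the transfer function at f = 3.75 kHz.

Step 1 — Angular frequency: ω = 2π·3750 = 2.356e+04 rad/s.
Step 2 — Transfer function: H(jω) = 1/(1 + jωRC).
Step 3 — Denominator: 1 + jωRC = 1 + j·2.356e+04·3940·1e-09 = 1 + j0.09283.
Step 4 — H = 0.9915 - j0.09204.
Step 5 — Magnitude: |H| = 0.9957 (-0.0 dB); phase: φ = -5.3°.

|H| = 0.9957 (-0.0 dB), φ = -5.3°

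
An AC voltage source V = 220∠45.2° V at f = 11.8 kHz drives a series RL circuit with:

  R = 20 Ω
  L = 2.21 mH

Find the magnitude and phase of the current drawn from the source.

Step 1 — Angular frequency: ω = 2π·f = 2π·1.18e+04 = 7.414e+04 rad/s.
Step 2 — Component impedances:
  R: Z = R = 20 Ω
  L: Z = jωL = j·7.414e+04·0.00221 = 0 + j163.9 Ω
Step 3 — Series combination: Z_total = R + L = 20 + j163.9 Ω = 165.1∠83.0° Ω.
Step 4 — Source phasor: V = 220∠45.2° V = 155 + j156.1 V.
Step 5 — Ohm's law: I = V / Z_total = (155 + j156.1) / (20 + j163.9) = 1.053 - j0.8176 A.
Step 6 — Convert to polar: |I| = 1.333 A, ∠I = -37.8°.

I = 1.333∠-37.8° A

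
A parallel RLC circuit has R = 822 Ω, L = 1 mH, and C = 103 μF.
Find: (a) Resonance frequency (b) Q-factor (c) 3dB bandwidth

Step 1 — Resonance: ω₀ = 1/√(LC) = 1/√(0.001·0.000103) = 3116 rad/s.
Step 2 — f₀ = ω₀/(2π) = 495.9 Hz.
Step 3 — Parallel Q: Q = R/(ω₀L) = 822/(3116·0.001) = 263.8.
Step 4 — Bandwidth: Δω = ω₀/Q = 11.81 rad/s; BW = Δω/(2π) = 1.88 Hz.

(a) f₀ = 495.9 Hz  (b) Q = 263.8  (c) BW = 1.88 Hz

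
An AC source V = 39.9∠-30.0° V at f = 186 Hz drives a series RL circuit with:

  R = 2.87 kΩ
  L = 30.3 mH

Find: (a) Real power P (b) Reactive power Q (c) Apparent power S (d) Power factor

Step 1 — Angular frequency: ω = 2π·f = 2π·186 = 1169 rad/s.
Step 2 — Component impedances:
  R: Z = R = 2870 Ω
  L: Z = jωL = j·1169·0.0303 = 0 + j35.41 Ω
Step 3 — Series combination: Z_total = R + L = 2870 + j35.41 Ω = 2870∠0.7° Ω.
Step 4 — Source phasor: V = 39.9∠-30.0° V = 34.55 - j19.95 V.
Step 5 — Current: I = V / Z = 0.01195 - j0.007099 A = 0.0139∠-30.7° A.
Step 6 — Complex power: S = V·I* = 0.5546 + j0.006843 VA.
Step 7 — Real power: P = Re(S) = 0.5546 W.
Step 8 — Reactive power: Q = Im(S) = 0.006843 VAR.
Step 9 — Apparent power: |S| = 0.5547 VA.
Step 10 — Power factor: PF = P/|S| = 0.9999 (lagging).

(a) P = 0.5546 W  (b) Q = 0.006843 VAR  (c) S = 0.5547 VA  (d) PF = 0.9999 (lagging)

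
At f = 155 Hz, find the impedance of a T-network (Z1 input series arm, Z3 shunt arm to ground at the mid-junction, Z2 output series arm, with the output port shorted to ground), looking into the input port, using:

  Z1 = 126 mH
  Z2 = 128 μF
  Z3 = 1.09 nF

Step 1 — Angular frequency: ω = 2π·f = 2π·155 = 973.9 rad/s.
Step 2 — Component impedances:
  Z1: Z = jωL = j·973.9·0.126 = 0 + j122.7 Ω
  Z2: Z = 1/(jωC) = -j/(ω·C) = 0 - j8.022 Ω
  Z3: Z = 1/(jωC) = -j/(ω·C) = 0 - j9.42e+05 Ω
Step 3 — With the output port shorted to ground, the output series arm Z2 runs from the junction to ground; the shunt arm Z3 also runs from the junction to ground. They appear in parallel: Z3 || Z2 = 0 - j8.022 Ω.
Step 4 — Series with input arm Z1: Z_in = Z1 + (Z3 || Z2) = 0 + j114.7 Ω = 114.7∠90.0° Ω.

Z = 0 + j114.7 Ω = 114.7∠90.0° Ω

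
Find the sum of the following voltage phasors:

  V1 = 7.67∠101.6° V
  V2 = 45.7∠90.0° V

Step 1 — Convert each phasor to rectangular form:
  V1 = 7.67·(cos(101.6°) + j·sin(101.6°)) = -1.542 + j7.513 V
  V2 = 45.7·(cos(90.0°) + j·sin(90.0°)) = 0 + j45.7 V
Step 2 — Sum components: V_total = -1.542 + j53.21 V.
Step 3 — Convert to polar: |V_total| = 53.24 V, ∠V_total = 91.7°.

V_total = 53.24∠91.7° V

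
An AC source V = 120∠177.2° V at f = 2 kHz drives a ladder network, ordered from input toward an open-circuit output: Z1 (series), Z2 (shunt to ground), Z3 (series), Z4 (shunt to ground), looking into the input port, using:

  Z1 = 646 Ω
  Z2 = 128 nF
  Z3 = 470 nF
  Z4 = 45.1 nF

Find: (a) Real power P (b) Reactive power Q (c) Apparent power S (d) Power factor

Step 1 — Angular frequency: ω = 2π·f = 2π·2000 = 1.257e+04 rad/s.
Step 2 — Component impedances:
  Z1: Z = R = 646 Ω
  Z2: Z = 1/(jωC) = -j/(ω·C) = 0 - j621.7 Ω
  Z3: Z = 1/(jωC) = -j/(ω·C) = 0 - j169.3 Ω
  Z4: Z = 1/(jωC) = -j/(ω·C) = 0 - j1764 Ω
Step 3 — Ladder network (open output): work backward from the far end, alternating series and parallel combinations. Z_in = 646 - j470.5 Ω = 799.2∠-36.1° Ω.
Step 4 — Source phasor: V = 120∠177.2° V = -119.9 + j5.862 V.
Step 5 — Current: I = V / Z = -0.1256 - j0.08236 A = 0.1502∠-146.7° A.
Step 6 — Complex power: S = V·I* = 14.57 - j10.61 VA.
Step 7 — Real power: P = Re(S) = 14.57 W.
Step 8 — Reactive power: Q = Im(S) = -10.61 VAR.
Step 9 — Apparent power: |S| = 18.02 VA.
Step 10 — Power factor: PF = P/|S| = 0.8084 (leading).

(a) P = 14.57 W  (b) Q = -10.61 VAR  (c) S = 18.02 VA  (d) PF = 0.8084 (leading)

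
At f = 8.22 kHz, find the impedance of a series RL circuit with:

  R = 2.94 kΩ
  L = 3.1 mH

Step 1 — Angular frequency: ω = 2π·f = 2π·8220 = 5.165e+04 rad/s.
Step 2 — Component impedances:
  R: Z = R = 2940 Ω
  L: Z = jωL = j·5.165e+04·0.0031 = 0 + j160.1 Ω
Step 3 — Series combination: Z_total = R + L = 2940 + j160.1 Ω = 2944∠3.1° Ω.

Z = 2940 + j160.1 Ω = 2944∠3.1° Ω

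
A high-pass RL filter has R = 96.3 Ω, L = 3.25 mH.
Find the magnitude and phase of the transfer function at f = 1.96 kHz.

Step 1 — Angular frequency: ω = 2π·1960 = 1.232e+04 rad/s.
Step 2 — Transfer function: H(jω) = jωL/(R + jωL).
Step 3 — Numerator jωL = j·40.02; denominator R + jωL = 96.3 + j40.02.
Step 4 — H = 0.1473 + j0.3544.
Step 5 — Magnitude: |H| = 0.3838 (-8.3 dB); phase: φ = 67.4°.

|H| = 0.3838 (-8.3 dB), φ = 67.4°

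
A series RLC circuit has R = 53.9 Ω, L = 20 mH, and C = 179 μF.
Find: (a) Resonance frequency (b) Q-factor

Step 1 — Resonance condition Im(Z)=0 gives ω₀ = 1/√(LC).
Step 2 — ω₀ = 1/√(0.02·0.000179) = 528.5 rad/s.
Step 3 — f₀ = ω₀/(2π) = 84.12 Hz.
Step 4 — Series Q: Q = ω₀L/R = 528.5·0.02/53.9 = 0.1961.

(a) f₀ = 84.12 Hz  (b) Q = 0.1961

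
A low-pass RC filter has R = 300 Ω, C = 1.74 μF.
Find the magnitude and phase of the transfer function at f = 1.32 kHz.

Step 1 — Angular frequency: ω = 2π·1320 = 8294 rad/s.
Step 2 — Transfer function: H(jω) = 1/(1 + jωRC).
Step 3 — Denominator: 1 + jωRC = 1 + j·8294·300·1.74e-06 = 1 + j4.329.
Step 4 — H = 0.05065 - j0.2193.
Step 5 — Magnitude: |H| = 0.2251 (-13.0 dB); phase: φ = -77.0°.

|H| = 0.2251 (-13.0 dB), φ = -77.0°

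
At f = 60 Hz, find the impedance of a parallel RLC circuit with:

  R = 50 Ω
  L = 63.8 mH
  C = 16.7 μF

Step 1 — Angular frequency: ω = 2π·f = 2π·60 = 377 rad/s.
Step 2 — Component impedances:
  R: Z = R = 50 Ω
  L: Z = jωL = j·377·0.0638 = 0 + j24.05 Ω
  C: Z = 1/(jωC) = -j/(ω·C) = 0 - j158.8 Ω
Step 3 — Parallel combination: 1/Z_total = 1/R + 1/L + 1/C; Z_total = 12.16 + j21.45 Ω = 24.66∠60.5° Ω.

Z = 12.16 + j21.45 Ω = 24.66∠60.5° Ω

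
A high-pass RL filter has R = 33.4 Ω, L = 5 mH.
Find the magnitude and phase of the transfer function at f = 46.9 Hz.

Step 1 — Angular frequency: ω = 2π·46.9 = 294.7 rad/s.
Step 2 — Transfer function: H(jω) = jωL/(R + jωL).
Step 3 — Numerator jωL = j·1.473; denominator R + jωL = 33.4 + j1.473.
Step 4 — H = 0.001942 + j0.04403.
Step 5 — Magnitude: |H| = 0.04407 (-27.1 dB); phase: φ = 87.5°.

|H| = 0.04407 (-27.1 dB), φ = 87.5°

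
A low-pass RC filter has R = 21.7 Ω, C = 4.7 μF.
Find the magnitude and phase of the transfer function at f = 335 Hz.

Step 1 — Angular frequency: ω = 2π·335 = 2105 rad/s.
Step 2 — Transfer function: H(jω) = 1/(1 + jωRC).
Step 3 — Denominator: 1 + jωRC = 1 + j·2105·21.7·4.7e-06 = 1 + j0.2147.
Step 4 — H = 0.9559 - j0.2052.
Step 5 — Magnitude: |H| = 0.9777 (-0.2 dB); phase: φ = -12.1°.

|H| = 0.9777 (-0.2 dB), φ = -12.1°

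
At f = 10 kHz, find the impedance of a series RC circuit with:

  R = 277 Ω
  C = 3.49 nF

Step 1 — Angular frequency: ω = 2π·f = 2π·1e+04 = 6.283e+04 rad/s.
Step 2 — Component impedances:
  R: Z = R = 277 Ω
  C: Z = 1/(jωC) = -j/(ω·C) = 0 - j4560 Ω
Step 3 — Series combination: Z_total = R + C = 277 - j4560 Ω = 4569∠-86.5° Ω.

Z = 277 - j4560 Ω = 4569∠-86.5° Ω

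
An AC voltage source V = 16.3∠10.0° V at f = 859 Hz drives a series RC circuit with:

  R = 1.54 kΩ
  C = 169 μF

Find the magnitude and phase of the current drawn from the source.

Step 1 — Angular frequency: ω = 2π·f = 2π·859 = 5397 rad/s.
Step 2 — Component impedances:
  R: Z = R = 1540 Ω
  C: Z = 1/(jωC) = -j/(ω·C) = 0 - j1.096 Ω
Step 3 — Series combination: Z_total = R + C = 1540 - j1.096 Ω = 1540∠-0.0° Ω.
Step 4 — Source phasor: V = 16.3∠10.0° V = 16.05 + j2.83 V.
Step 5 — Ohm's law: I = V / Z_total = (16.05 + j2.83) / (1540 - j1.096) = 0.01042 + j0.001845 A.
Step 6 — Convert to polar: |I| = 0.01058 A, ∠I = 10.0°.

I = 0.01058∠10.0° A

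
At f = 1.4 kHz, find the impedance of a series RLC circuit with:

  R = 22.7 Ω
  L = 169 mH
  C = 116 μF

Step 1 — Angular frequency: ω = 2π·f = 2π·1400 = 8796 rad/s.
Step 2 — Component impedances:
  R: Z = R = 22.7 Ω
  L: Z = jωL = j·8796·0.169 = 0 + j1487 Ω
  C: Z = 1/(jωC) = -j/(ω·C) = 0 - j0.98 Ω
Step 3 — Series combination: Z_total = R + L + C = 22.7 + j1486 Ω = 1486∠89.1° Ω.

Z = 22.7 + j1486 Ω = 1486∠89.1° Ω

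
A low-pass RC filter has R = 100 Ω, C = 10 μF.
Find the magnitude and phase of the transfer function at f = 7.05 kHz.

Step 1 — Angular frequency: ω = 2π·7050 = 4.43e+04 rad/s.
Step 2 — Transfer function: H(jω) = 1/(1 + jωRC).
Step 3 — Denominator: 1 + jωRC = 1 + j·4.43e+04·100·1e-05 = 1 + j44.3.
Step 4 — H = 0.0005094 - j0.02256.
Step 5 — Magnitude: |H| = 0.02257 (-32.9 dB); phase: φ = -88.7°.

|H| = 0.02257 (-32.9 dB), φ = -88.7°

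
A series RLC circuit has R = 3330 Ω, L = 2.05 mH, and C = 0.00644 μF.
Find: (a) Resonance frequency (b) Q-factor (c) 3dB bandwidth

Step 1 — Resonance condition Im(Z)=0 gives ω₀ = 1/√(LC).
Step 2 — ω₀ = 1/√(0.00205·6.44e-09) = 2.752e+05 rad/s.
Step 3 — f₀ = ω₀/(2π) = 4.38e+04 Hz.
Step 4 — Series Q: Q = ω₀L/R = 2.752e+05·0.00205/3330 = 0.1694.
Step 5 — 3dB bandwidth: Δω = ω₀/Q = 1.624e+06 rad/s; BW = Δω/(2π) = 2.585e+05 Hz.

(a) f₀ = 4.38e+04 Hz  (b) Q = 0.1694  (c) BW = 2.585e+05 Hz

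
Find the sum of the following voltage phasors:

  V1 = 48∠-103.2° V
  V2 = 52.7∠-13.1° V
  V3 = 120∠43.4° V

Step 1 — Convert each phasor to rectangular form:
  V1 = 48·(cos(-103.2°) + j·sin(-103.2°)) = -10.96 - j46.73 V
  V2 = 52.7·(cos(-13.1°) + j·sin(-13.1°)) = 51.33 - j11.94 V
  V3 = 120·(cos(43.4°) + j·sin(43.4°)) = 87.19 + j82.45 V
Step 2 — Sum components: V_total = 127.6 + j23.77 V.
Step 3 — Convert to polar: |V_total| = 129.8 V, ∠V_total = 10.6°.

V_total = 129.8∠10.6° V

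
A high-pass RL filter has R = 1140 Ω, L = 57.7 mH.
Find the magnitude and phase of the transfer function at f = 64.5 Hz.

Step 1 — Angular frequency: ω = 2π·64.5 = 405.3 rad/s.
Step 2 — Transfer function: H(jω) = jωL/(R + jωL).
Step 3 — Numerator jωL = j·23.38; denominator R + jωL = 1140 + j23.38.
Step 4 — H = 0.0004206 + j0.0205.
Step 5 — Magnitude: |H| = 0.02051 (-33.8 dB); phase: φ = 88.8°.

|H| = 0.02051 (-33.8 dB), φ = 88.8°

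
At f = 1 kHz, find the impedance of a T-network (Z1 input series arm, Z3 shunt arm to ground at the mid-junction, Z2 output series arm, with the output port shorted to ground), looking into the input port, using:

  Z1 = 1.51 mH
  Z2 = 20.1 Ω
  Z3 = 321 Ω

Step 1 — Angular frequency: ω = 2π·f = 2π·1000 = 6283 rad/s.
Step 2 — Component impedances:
  Z1: Z = jωL = j·6283·0.00151 = 0 + j9.488 Ω
  Z2: Z = R = 20.1 Ω
  Z3: Z = R = 321 Ω
Step 3 — With the output port shorted to ground, the output series arm Z2 runs from the junction to ground; the shunt arm Z3 also runs from the junction to ground. They appear in parallel: Z3 || Z2 = 18.92 Ω.
Step 4 — Series with input arm Z1: Z_in = Z1 + (Z3 || Z2) = 18.92 + j9.488 Ω = 21.16∠26.6° Ω.

Z = 18.92 + j9.488 Ω = 21.16∠26.6° Ω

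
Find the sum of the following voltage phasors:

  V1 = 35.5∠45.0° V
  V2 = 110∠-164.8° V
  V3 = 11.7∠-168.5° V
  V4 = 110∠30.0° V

Step 1 — Convert each phasor to rectangular form:
  V1 = 35.5·(cos(45.0°) + j·sin(45.0°)) = 25.1 + j25.1 V
  V2 = 110·(cos(-164.8°) + j·sin(-164.8°)) = -106.2 - j28.84 V
  V3 = 11.7·(cos(-168.5°) + j·sin(-168.5°)) = -11.47 - j2.333 V
  V4 = 110·(cos(30.0°) + j·sin(30.0°)) = 95.26 + j55 V
Step 2 — Sum components: V_total = 2.748 + j48.93 V.
Step 3 — Convert to polar: |V_total| = 49.01 V, ∠V_total = 86.8°.

V_total = 49.01∠86.8° V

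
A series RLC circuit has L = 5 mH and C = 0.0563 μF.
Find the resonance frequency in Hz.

Step 1 — Resonance condition Im(Z)=0 gives ω₀ = 1/√(LC).
Step 2 — ω₀ = 1/√(0.005·5.63e-08) = 5.96e+04 rad/s.
Step 3 — f₀ = ω₀/(2π) = 9486 Hz.

f₀ = 9486 Hz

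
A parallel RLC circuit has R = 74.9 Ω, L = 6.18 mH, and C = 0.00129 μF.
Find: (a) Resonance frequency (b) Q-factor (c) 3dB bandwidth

Step 1 — Resonance: ω₀ = 1/√(LC) = 1/√(0.00618·1.29e-09) = 3.542e+05 rad/s.
Step 2 — f₀ = ω₀/(2π) = 5.637e+04 Hz.
Step 3 — Parallel Q: Q = R/(ω₀L) = 74.9/(3.542e+05·0.00618) = 0.03422.
Step 4 — Bandwidth: Δω = ω₀/Q = 1.035e+07 rad/s; BW = Δω/(2π) = 1.647e+06 Hz.

(a) f₀ = 5.637e+04 Hz  (b) Q = 0.03422  (c) BW = 1.647e+06 Hz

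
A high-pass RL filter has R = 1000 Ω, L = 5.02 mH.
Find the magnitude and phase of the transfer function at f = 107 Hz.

Step 1 — Angular frequency: ω = 2π·107 = 672.3 rad/s.
Step 2 — Transfer function: H(jω) = jωL/(R + jωL).
Step 3 — Numerator jωL = j·3.375; denominator R + jωL = 1000 + j3.375.
Step 4 — H = 1.139e-05 + j0.003375.
Step 5 — Magnitude: |H| = 0.003375 (-49.4 dB); phase: φ = 89.8°.

|H| = 0.003375 (-49.4 dB), φ = 89.8°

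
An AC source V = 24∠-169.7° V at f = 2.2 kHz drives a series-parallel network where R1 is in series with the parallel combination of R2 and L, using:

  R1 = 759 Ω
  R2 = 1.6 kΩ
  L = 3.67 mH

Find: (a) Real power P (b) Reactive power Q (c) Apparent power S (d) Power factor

Step 1 — Angular frequency: ω = 2π·f = 2π·2200 = 1.382e+04 rad/s.
Step 2 — Component impedances:
  R1: Z = R = 759 Ω
  R2: Z = R = 1600 Ω
  L: Z = jωL = j·1.382e+04·0.00367 = 0 + j50.73 Ω
Step 3 — Parallel branch: R2 || L = 1/(1/R2 + 1/L) = 1.607 + j50.68 Ω.
Step 4 — Series with R1: Z_total = R1 + (R2 || L) = 760.6 + j50.68 Ω = 762.3∠3.8° Ω.
Step 5 — Source phasor: V = 24∠-169.7° V = -23.61 - j4.291 V.
Step 6 — Current: I = V / Z = -0.03128 - j0.003558 A = 0.03148∠-173.5° A.
Step 7 — Complex power: S = V·I* = 0.7539 + j0.05024 VA.
Step 8 — Real power: P = Re(S) = 0.7539 W.
Step 9 — Reactive power: Q = Im(S) = 0.05024 VAR.
Step 10 — Apparent power: |S| = 0.7556 VA.
Step 11 — Power factor: PF = P/|S| = 0.9978 (lagging).

(a) P = 0.7539 W  (b) Q = 0.05024 VAR  (c) S = 0.7556 VA  (d) PF = 0.9978 (lagging)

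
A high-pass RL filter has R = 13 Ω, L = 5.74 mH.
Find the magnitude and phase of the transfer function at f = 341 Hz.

Step 1 — Angular frequency: ω = 2π·341 = 2143 rad/s.
Step 2 — Transfer function: H(jω) = jωL/(R + jωL).
Step 3 — Numerator jωL = j·12.3; denominator R + jωL = 13 + j12.3.
Step 4 — H = 0.4723 + j0.4992.
Step 5 — Magnitude: |H| = 0.6872 (-3.3 dB); phase: φ = 46.6°.

|H| = 0.6872 (-3.3 dB), φ = 46.6°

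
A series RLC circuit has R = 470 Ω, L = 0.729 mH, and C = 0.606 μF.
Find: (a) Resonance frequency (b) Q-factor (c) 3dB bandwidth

Step 1 — Resonance: ω₀ = 1/√(LC) = 1/√(0.000729·6.06e-07) = 4.758e+04 rad/s.
Step 2 — f₀ = ω₀/(2π) = 7572 Hz.
Step 3 — Series Q: Q = ω₀L/R = 4.758e+04·0.000729/470 = 0.0738.
Step 4 — Bandwidth: Δω = ω₀/Q = 6.447e+05 rad/s; BW = Δω/(2π) = 1.026e+05 Hz.

(a) f₀ = 7572 Hz  (b) Q = 0.0738  (c) BW = 1.026e+05 Hz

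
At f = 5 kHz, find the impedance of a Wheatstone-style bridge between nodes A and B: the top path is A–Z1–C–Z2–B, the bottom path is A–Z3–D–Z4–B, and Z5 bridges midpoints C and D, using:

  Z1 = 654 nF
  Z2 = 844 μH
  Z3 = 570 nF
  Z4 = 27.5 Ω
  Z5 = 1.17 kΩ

Step 1 — Angular frequency: ω = 2π·f = 2π·5000 = 3.142e+04 rad/s.
Step 2 — Component impedances:
  Z1: Z = 1/(jωC) = -j/(ω·C) = 0 - j48.67 Ω
  Z2: Z = jωL = j·3.142e+04·0.000844 = 0 + j26.52 Ω
  Z3: Z = 1/(jωC) = -j/(ω·C) = 0 - j55.84 Ω
  Z4: Z = R = 27.5 Ω
  Z5: Z = R = 1170 Ω
Step 3 — Bridge requires nodal analysis (the Z5 bridge couples midpoints C and D, so the two paths cannot be reduced to a simple series/parallel combination). Setting node B to ground and injecting 1 A at node A, the 3-node admittance system at A, C, D solves to V_A = Z_AB = 2.316 - j16.22 Ω = 16.39∠-81.9° Ω.

Z = 2.316 - j16.22 Ω = 16.39∠-81.9° Ω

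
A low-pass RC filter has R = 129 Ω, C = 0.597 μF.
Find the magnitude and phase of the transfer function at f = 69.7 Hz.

Step 1 — Angular frequency: ω = 2π·69.7 = 437.9 rad/s.
Step 2 — Transfer function: H(jω) = 1/(1 + jωRC).
Step 3 — Denominator: 1 + jωRC = 1 + j·437.9·129·5.97e-07 = 1 + j0.03373.
Step 4 — H = 0.9989 - j0.03369.
Step 5 — Magnitude: |H| = 0.9994 (-0.0 dB); phase: φ = -1.9°.

|H| = 0.9994 (-0.0 dB), φ = -1.9°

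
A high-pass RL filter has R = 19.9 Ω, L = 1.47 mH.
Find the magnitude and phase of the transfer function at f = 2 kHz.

Step 1 — Angular frequency: ω = 2π·2000 = 1.257e+04 rad/s.
Step 2 — Transfer function: H(jω) = jωL/(R + jωL).
Step 3 — Numerator jωL = j·18.47; denominator R + jωL = 19.9 + j18.47.
Step 4 — H = 0.4629 + j0.4986.
Step 5 — Magnitude: |H| = 0.6803 (-3.3 dB); phase: φ = 47.1°.

|H| = 0.6803 (-3.3 dB), φ = 47.1°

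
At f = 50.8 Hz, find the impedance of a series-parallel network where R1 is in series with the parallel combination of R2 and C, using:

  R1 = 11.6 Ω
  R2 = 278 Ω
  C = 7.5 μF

Step 1 — Angular frequency: ω = 2π·f = 2π·50.8 = 319.2 rad/s.
Step 2 — Component impedances:
  R1: Z = R = 11.6 Ω
  R2: Z = R = 278 Ω
  C: Z = 1/(jωC) = -j/(ω·C) = 0 - j417.7 Ω
Step 3 — Parallel branch: R2 || C = 1/(1/R2 + 1/C) = 192.7 - j128.2 Ω.
Step 4 — Series with R1: Z_total = R1 + (R2 || C) = 204.3 - j128.2 Ω = 241.2∠-32.1° Ω.

Z = 204.3 - j128.2 Ω = 241.2∠-32.1° Ω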